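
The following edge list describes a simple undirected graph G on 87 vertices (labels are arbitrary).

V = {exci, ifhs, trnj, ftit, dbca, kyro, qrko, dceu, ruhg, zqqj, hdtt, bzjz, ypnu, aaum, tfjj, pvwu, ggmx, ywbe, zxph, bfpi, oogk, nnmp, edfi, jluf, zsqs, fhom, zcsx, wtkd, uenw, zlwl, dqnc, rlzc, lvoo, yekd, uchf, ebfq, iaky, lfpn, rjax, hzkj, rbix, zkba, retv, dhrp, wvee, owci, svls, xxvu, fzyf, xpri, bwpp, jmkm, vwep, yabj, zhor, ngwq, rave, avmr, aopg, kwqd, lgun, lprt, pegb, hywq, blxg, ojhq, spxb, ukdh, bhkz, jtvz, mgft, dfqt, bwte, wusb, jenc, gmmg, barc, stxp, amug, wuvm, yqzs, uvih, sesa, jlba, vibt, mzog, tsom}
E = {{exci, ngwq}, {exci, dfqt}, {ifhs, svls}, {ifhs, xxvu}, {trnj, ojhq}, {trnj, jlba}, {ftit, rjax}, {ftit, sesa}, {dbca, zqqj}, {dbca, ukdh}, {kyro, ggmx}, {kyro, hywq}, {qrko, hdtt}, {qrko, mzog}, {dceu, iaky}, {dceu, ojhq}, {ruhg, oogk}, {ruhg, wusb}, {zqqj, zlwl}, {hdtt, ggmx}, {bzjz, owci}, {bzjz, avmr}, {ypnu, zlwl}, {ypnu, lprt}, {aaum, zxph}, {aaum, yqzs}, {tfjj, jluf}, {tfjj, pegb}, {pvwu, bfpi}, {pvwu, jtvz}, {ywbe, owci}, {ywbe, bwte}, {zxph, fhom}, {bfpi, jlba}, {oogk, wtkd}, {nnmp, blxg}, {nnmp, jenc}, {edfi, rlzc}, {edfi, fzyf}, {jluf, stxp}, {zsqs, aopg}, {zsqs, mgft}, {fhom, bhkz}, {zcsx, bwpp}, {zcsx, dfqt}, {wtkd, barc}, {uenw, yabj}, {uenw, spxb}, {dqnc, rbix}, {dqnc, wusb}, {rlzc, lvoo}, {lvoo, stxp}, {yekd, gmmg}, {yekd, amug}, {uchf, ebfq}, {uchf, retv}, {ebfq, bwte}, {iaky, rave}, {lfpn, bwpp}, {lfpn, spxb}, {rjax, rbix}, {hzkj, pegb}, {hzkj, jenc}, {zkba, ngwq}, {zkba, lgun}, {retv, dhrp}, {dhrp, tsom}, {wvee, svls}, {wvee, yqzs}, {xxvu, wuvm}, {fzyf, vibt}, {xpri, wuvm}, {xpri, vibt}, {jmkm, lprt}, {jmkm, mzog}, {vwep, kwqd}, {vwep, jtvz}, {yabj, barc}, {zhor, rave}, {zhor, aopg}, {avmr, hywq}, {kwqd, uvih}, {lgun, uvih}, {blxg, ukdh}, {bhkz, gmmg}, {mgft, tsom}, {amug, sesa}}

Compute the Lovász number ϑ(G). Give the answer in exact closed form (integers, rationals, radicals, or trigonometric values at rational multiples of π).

Vertex nnmp has 2 neighbors: blxg, jenc.
Vertex rave has 2 neighbors: iaky, zhor.
N(pegb) = {tfjj, hzkj}, |N(pegb)| = 2.
Vertex yekd has 2 neighbors: gmmg, amug.
Regular of degree 2 on 87 vertices: a single 87-cycle (edge-transitive).
spec(A) ≈ [2.0, 1.994786, 1.979173, 1.953241, 1.917126, 1.871016, 1.815151, 1.749823, 1.675372, 1.592186, 1.5007, 1.401389, 1.294773, 1.181406, 1.061879, 0.936817, 0.80687, 0.672717, 0.535057, 0.394607, 0.252099, 0.108278, -0.036108, -0.180306, -0.323564, -0.465135, -0.604281, -0.740276, -0.872412, -1.0, -1.122374, -1.238897, -1.34896, -1.451991, -1.547452, -1.634845, -1.713714, -1.78365, -1.844286, -1.895306, -1.936446, -1.96749, -1.988276, -1.998696] (distinct, 6 d.p.).
Lovász (edge-transitive): ϑ = −87·(-2*cos(pi/87))/((2)−(-2*cos(pi/87))) = 87*cos(pi/87)/(cos(pi/87) + 1).
ϑ(G) ≈ 43.4858165.
Lovász sandwich 43 ≤ 87*cos(pi/87)/(cos(pi/87) + 1) ≤ 44: both strict.

87*cos(pi/87)/(cos(pi/87) + 1)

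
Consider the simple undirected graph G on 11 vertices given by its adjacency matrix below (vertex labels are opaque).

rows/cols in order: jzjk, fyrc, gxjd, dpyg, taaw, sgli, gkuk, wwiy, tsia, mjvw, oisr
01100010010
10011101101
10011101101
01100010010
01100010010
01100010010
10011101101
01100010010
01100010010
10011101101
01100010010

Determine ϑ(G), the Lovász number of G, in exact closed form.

Vertex wwiy has 4 neighbors: fyrc, gxjd, gkuk, mjvw.
Vertex jzjk has 4 neighbors: fyrc, gxjd, gkuk, mjvw.
N(gkuk) = {jzjk, dpyg, taaw, sgli, wwiy, tsia, oisr}, |N(gkuk)| = 7.
deg(gxjd) = 7; N(gxjd) = {jzjk, dpyg, taaw, sgli, wwiy, tsia, oisr}.
Complete multipartite on [7, 4]: sandwich collapses at ϑ=7.
Numerically 7.0000000.
Lovász sandwich 7 ≤ 7 ≤ 7: collapsed.

7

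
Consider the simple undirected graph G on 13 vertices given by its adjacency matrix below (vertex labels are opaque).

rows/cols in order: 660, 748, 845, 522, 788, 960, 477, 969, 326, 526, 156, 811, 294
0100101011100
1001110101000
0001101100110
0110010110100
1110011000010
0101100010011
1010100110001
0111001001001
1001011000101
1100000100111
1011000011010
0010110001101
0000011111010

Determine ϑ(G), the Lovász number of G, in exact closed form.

sqrt(13)

Vertex 811 has 6 neighbors: 845, 788, 960, 526, 156, 294.
N(477) = {660, 845, 788, 969, 326, 294}, |N(477)| = 6.
deg(960) = 6; N(960) = {748, 522, 788, 326, 811, 294}.
Vertex 845 has 6 neighbors: 522, 788, 477, 969, 156, 811.
Regular of degree 6 on 13 vertices: Paley(13): SR with (k,λ,μ)=(6,2,3).
Distinct eigenvalues (to 6 d.p.): [6.0, 1.302776, -2.302776].
Lovász: ϑ = −13(-sqrt(13)/2 - 1/2)/(6+-(-sqrt(13)/2 - 1/2)) = sqrt(13).
Numerically 3.6056.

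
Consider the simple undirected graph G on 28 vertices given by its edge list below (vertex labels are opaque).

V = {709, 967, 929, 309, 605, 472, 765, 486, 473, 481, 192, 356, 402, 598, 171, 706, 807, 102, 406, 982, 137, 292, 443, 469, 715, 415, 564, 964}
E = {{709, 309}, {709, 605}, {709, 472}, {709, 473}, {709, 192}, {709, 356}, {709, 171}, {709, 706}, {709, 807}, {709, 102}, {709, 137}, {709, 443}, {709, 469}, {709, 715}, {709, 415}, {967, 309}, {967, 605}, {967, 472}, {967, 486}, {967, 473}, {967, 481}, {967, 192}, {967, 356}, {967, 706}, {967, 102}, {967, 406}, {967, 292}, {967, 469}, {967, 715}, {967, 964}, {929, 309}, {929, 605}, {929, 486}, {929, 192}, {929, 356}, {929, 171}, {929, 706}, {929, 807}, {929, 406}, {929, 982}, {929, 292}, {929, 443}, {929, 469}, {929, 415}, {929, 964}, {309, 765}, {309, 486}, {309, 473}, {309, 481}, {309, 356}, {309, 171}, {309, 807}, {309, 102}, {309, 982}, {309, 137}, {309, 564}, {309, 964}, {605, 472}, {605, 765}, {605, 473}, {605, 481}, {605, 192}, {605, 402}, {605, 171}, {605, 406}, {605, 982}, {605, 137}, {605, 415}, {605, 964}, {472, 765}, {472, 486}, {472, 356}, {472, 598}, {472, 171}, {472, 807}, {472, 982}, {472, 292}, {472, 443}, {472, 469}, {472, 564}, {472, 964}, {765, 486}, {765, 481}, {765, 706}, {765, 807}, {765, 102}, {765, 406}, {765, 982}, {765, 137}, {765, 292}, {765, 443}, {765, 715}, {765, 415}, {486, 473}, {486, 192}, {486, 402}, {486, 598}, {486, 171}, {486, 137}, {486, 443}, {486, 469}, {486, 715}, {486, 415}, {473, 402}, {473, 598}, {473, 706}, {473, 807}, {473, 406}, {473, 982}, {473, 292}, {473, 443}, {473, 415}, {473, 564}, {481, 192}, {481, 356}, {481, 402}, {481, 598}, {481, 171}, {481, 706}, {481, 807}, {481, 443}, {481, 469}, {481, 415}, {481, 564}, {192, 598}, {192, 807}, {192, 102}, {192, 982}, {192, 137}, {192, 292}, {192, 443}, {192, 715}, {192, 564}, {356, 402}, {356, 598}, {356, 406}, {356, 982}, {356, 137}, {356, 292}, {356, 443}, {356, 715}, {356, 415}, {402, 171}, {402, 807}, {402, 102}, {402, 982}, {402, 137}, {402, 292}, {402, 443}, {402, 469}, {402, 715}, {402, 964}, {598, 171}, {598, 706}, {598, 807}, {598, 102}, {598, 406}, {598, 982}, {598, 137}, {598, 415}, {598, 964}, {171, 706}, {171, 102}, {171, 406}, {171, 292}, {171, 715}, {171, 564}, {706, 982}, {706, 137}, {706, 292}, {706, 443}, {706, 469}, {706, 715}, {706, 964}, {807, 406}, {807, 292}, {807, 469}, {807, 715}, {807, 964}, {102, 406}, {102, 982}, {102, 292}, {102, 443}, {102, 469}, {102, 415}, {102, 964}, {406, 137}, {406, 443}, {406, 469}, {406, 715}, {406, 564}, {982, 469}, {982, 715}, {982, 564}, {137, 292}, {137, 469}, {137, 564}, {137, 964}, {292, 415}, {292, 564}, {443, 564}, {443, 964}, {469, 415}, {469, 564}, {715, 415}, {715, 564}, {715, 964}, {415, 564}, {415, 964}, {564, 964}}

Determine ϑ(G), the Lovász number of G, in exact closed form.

7

N(605) = {709, 967, 929, 472, 765, 473, 481, 192, 402, 171, 406, 982, 137, 415, 964}, |N(605)| = 15.
N(406) = {967, 929, 605, 765, 473, 356, 598, 171, 807, 102, 137, 443, 469, 715, 564}, |N(406)| = 15.
N(709) = {309, 605, 472, 473, 192, 356, 171, 706, 807, 102, 137, 443, 469, 715, 415}, |N(709)| = 15.
deg(472) = 15; N(472) = {709, 967, 605, 765, 486, 356, 598, 171, 807, 982, 292, 443, 469, 564, 964}.
15-regular, N=28; Kneser K(8,2) on C(8,2)=28 vertices.
Distinct eigenvalues (to 4 d.p.): [15.0, 1.0, -5.0].
ϑ = −N·λ_min/(λ_max−λ_min) = −28·(-5)/(15−(-5)) = 7.
Numerically 7.00000000.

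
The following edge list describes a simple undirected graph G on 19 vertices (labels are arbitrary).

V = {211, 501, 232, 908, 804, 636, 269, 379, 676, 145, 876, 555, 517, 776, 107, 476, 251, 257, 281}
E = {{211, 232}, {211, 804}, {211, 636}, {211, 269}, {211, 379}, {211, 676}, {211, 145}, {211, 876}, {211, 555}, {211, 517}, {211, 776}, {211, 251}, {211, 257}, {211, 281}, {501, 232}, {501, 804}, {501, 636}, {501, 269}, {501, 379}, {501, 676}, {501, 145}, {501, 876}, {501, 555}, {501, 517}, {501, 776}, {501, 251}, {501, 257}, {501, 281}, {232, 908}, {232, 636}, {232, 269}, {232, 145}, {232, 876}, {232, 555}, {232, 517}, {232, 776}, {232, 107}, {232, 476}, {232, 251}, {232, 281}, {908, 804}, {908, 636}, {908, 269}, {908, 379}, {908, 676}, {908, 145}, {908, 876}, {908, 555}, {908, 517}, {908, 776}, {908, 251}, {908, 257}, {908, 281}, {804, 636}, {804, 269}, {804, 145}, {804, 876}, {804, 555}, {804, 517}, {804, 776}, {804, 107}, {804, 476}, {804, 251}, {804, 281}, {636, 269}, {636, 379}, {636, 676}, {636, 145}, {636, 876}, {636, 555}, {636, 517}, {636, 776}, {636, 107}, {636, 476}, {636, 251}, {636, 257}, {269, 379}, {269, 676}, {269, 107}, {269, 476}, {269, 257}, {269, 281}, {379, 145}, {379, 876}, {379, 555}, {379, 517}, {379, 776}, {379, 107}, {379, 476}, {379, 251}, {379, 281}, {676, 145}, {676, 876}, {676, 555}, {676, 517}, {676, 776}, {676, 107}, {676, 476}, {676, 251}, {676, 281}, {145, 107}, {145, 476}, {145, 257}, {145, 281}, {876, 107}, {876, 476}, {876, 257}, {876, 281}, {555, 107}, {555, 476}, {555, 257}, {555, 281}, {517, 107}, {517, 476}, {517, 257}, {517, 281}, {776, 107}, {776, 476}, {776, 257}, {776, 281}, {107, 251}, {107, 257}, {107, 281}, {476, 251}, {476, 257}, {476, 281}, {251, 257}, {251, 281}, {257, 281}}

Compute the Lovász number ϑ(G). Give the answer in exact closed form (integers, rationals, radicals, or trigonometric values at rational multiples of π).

N(476) = {232, 804, 636, 269, 379, 676, 145, 876, 555, 517, 776, 251, 257, 281}, |N(476)| = 14.
deg(145) = 12; N(145) = {211, 501, 232, 908, 804, 636, 379, 676, 107, 476, 257, 281}.
N(281) = {211, 501, 232, 908, 804, 269, 379, 676, 145, 876, 555, 517, 776, 107, 476, 251, 257}, |N(281)| = 17.
N(908) = {232, 804, 636, 269, 379, 676, 145, 876, 555, 517, 776, 251, 257, 281}, |N(908)| = 14.
Complete 4-partite, parts [7, 5, 5, 2]: perfect, ϑ = α = 7.
Numerically 7.0000000.
α=7, χ(Ḡ)=7; ϑ=7 lies between (collapsed).

7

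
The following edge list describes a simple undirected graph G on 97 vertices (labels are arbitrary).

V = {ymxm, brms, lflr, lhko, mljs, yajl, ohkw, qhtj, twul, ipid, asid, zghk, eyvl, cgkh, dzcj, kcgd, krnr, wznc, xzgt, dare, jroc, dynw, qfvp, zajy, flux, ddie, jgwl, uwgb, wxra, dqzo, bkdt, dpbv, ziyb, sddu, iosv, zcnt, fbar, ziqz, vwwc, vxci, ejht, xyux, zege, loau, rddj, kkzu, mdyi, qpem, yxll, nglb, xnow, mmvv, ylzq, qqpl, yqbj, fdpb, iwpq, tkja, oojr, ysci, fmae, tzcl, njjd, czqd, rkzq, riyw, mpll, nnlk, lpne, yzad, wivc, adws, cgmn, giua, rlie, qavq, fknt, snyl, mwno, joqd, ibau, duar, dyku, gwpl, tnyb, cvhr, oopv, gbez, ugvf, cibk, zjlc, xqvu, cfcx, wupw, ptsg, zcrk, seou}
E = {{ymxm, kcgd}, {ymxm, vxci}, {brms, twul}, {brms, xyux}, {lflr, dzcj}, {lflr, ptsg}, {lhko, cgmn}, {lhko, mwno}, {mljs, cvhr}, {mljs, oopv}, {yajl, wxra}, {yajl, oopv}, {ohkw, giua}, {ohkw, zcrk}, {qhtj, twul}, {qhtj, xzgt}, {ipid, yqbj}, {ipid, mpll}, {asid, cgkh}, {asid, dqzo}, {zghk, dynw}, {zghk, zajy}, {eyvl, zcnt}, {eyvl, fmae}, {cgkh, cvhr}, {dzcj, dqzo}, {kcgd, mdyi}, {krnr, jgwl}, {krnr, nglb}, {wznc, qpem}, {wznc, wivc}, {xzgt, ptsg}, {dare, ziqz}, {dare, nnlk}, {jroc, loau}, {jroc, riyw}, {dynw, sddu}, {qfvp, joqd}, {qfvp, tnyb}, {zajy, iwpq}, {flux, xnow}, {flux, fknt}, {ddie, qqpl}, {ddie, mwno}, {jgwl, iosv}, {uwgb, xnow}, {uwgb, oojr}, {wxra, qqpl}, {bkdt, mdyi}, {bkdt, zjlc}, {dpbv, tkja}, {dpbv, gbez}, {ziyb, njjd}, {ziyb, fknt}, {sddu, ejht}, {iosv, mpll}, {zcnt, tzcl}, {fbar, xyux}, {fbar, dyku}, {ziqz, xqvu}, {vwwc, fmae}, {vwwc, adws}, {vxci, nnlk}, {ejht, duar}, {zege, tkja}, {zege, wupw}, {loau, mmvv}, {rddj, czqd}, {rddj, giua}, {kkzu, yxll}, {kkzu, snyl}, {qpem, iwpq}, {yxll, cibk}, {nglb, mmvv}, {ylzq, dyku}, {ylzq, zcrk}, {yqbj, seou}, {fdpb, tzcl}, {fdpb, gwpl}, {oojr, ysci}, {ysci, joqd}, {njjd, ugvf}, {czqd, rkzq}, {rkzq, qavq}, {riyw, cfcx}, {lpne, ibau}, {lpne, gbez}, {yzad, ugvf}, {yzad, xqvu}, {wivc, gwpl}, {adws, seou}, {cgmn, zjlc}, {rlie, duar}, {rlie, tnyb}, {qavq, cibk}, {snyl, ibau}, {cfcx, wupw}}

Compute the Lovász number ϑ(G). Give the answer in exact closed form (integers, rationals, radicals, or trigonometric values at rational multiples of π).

N(dynw) = {zghk, sddu}, |N(dynw)| = 2.
Vertex ymxm has 2 neighbors: kcgd, vxci.
Vertex cfcx has 2 neighbors: riyw, wupw.
N(fknt) = {flux, ziyb}, |N(fknt)| = 2.
2-regular, N=97; this is C_{97}, the 97-cycle.
The 49 distinct eigenvalues: [2.0, 1.995806, 1.98324, 1.962356, 1.933242, 1.896018, 1.850842, 1.797903, 1.737423, 1.669656, 1.594886, 1.513426, 1.425618, 1.33183, 1.232457, 1.127914, 1.01864, 0.905094, 0.787752, 0.667105, 0.54366, 0.417935, 0.290457, 0.161761, 0.032386, -0.097124, -0.226228, -0.354382, -0.48105, -0.6057, -0.72781, -0.846867, -0.962372, -1.07384, -1.180805, -1.282816, -1.379448, -1.470293, -1.554971, -1.633127, -1.704434, -1.768591, -1.82533, -1.874413, -1.915635, -1.948821, -1.973833, -1.990567, -1.998951].
Lovász (edge-transitive): ϑ = −97·(-2*cos(pi/97))/((2)−(-2*cos(pi/97))) = 97*cos(pi/97)/(cos(pi/97) + 1).
= 48.4872792… (decimal).
α=48, χ(Ḡ)=49; ϑ=97*cos(pi/97)/(cos(pi/97) + 1) lies between (both strict).

97*cos(pi/97)/(cos(pi/97) + 1)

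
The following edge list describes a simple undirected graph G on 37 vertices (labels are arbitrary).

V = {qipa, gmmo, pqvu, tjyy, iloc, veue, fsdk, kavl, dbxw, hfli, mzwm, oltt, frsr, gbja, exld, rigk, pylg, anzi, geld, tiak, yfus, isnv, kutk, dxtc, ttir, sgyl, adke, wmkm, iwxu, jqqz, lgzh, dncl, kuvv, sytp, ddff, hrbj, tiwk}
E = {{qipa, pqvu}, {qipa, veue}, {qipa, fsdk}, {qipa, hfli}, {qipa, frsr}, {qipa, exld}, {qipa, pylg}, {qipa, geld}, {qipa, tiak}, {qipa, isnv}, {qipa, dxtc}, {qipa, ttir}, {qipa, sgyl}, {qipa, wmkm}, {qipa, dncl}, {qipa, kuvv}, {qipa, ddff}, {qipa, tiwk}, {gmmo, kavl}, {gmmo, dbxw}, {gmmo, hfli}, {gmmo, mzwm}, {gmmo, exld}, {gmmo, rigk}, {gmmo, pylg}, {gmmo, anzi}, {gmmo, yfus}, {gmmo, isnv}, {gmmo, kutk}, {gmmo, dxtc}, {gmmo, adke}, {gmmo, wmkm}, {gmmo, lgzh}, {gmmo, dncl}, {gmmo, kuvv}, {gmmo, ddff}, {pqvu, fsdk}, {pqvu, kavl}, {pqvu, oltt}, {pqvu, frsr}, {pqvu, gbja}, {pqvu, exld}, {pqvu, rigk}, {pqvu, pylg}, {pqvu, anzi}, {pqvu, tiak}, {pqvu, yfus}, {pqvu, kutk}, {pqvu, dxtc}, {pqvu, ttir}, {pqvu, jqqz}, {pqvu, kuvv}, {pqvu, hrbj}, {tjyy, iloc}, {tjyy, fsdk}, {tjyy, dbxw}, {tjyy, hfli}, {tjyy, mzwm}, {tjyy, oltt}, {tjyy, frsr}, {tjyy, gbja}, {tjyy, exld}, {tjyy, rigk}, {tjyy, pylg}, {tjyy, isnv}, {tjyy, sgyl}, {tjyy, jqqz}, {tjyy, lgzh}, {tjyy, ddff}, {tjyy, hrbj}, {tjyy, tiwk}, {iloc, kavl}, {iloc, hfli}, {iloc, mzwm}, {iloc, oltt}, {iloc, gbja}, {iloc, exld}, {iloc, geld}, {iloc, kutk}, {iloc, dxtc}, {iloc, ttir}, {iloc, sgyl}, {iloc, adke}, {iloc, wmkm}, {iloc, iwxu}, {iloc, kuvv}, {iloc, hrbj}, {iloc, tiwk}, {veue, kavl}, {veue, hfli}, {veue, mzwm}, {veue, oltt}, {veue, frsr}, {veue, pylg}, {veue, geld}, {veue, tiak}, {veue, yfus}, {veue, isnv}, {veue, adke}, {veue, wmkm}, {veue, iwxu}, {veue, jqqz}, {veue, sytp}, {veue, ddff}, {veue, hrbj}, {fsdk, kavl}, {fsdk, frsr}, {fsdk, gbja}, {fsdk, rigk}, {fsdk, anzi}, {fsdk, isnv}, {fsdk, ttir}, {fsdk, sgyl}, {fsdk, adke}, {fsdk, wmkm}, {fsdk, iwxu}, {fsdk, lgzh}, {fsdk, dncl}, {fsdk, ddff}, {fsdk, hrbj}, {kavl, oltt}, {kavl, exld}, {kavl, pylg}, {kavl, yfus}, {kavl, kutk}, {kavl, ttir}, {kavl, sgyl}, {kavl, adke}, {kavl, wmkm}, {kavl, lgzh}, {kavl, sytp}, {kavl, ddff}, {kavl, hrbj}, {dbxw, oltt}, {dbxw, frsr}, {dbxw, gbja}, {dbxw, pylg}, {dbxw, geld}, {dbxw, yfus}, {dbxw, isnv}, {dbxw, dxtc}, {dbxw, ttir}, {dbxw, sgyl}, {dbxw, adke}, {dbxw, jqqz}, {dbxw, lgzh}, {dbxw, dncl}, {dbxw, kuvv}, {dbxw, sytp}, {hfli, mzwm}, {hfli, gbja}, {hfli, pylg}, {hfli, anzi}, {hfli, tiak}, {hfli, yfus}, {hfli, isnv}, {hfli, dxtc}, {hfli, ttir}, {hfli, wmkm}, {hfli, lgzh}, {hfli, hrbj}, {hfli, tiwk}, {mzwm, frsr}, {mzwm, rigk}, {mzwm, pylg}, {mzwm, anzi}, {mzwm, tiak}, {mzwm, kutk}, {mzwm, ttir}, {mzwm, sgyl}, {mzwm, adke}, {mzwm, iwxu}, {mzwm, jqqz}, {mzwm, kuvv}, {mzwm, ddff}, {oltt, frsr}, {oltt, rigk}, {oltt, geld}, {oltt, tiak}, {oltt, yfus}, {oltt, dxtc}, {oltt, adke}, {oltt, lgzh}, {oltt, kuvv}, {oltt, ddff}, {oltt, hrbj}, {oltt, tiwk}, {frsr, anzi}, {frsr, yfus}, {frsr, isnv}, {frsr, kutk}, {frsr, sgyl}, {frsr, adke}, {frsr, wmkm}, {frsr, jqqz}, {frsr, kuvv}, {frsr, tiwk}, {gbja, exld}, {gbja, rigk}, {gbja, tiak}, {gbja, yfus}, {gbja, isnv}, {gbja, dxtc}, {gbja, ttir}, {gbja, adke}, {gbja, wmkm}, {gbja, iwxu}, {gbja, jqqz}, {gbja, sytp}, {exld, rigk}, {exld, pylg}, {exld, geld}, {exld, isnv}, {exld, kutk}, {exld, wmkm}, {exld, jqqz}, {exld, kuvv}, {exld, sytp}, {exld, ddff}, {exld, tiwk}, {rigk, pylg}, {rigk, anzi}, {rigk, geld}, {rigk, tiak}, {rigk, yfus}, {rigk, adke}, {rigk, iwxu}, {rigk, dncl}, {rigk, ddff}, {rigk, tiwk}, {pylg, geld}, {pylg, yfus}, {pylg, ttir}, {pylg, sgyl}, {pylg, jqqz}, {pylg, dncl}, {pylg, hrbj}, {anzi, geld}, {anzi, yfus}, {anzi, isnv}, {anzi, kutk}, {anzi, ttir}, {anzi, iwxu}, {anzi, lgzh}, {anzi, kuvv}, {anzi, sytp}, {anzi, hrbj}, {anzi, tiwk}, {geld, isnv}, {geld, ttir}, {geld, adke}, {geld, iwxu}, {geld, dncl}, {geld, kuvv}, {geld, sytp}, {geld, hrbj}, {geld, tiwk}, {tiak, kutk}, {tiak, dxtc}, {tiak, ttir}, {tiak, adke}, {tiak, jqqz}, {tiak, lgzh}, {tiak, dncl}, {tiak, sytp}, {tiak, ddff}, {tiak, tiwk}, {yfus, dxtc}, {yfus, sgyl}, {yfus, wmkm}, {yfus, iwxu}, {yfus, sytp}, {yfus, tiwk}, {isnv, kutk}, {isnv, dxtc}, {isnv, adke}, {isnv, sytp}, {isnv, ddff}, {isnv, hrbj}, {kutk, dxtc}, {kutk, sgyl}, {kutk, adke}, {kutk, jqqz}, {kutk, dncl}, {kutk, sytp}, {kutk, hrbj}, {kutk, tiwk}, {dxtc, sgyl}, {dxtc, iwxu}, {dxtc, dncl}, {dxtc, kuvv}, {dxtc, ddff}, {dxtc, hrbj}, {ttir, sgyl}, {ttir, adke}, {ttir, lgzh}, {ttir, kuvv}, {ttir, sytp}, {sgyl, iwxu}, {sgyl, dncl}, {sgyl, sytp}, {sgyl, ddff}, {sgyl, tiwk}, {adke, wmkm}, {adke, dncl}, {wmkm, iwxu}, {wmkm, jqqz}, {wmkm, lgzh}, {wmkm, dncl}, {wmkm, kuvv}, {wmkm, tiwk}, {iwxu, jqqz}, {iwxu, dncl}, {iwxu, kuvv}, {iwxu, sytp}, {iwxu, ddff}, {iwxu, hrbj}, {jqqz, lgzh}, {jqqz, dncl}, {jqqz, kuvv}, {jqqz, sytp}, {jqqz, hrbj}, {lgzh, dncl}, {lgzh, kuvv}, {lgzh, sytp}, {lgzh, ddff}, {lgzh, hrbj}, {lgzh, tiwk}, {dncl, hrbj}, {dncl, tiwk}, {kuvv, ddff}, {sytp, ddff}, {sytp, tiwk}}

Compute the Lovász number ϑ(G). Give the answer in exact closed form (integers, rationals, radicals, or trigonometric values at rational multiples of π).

sqrt(37)

N(wmkm) = {qipa, gmmo, iloc, veue, fsdk, kavl, hfli, frsr, gbja, exld, yfus, adke, iwxu, jqqz, lgzh, dncl, kuvv, tiwk}, |N(wmkm)| = 18.
Vertex frsr has 18 neighbors: qipa, pqvu, tjyy, veue, fsdk, dbxw, mzwm, oltt, anzi, yfus, isnv, kutk, sgyl, adke, wmkm, jqqz, kuvv, tiwk.
deg(hrbj) = 18; N(hrbj) = {pqvu, tjyy, iloc, veue, fsdk, kavl, hfli, oltt, pylg, anzi, geld, isnv, kutk, dxtc, iwxu, jqqz, lgzh, dncl}.
Vertex adke has 18 neighbors: gmmo, iloc, veue, fsdk, kavl, dbxw, mzwm, oltt, frsr, gbja, rigk, geld, tiak, isnv, kutk, ttir, wmkm, dncl.
37-vertex 18-regular graph: SR(37,18,8,9) — a Paley graph.
A has 3 distinct eigenvalues ≈ [18.0, 2.54138, -3.54138].
ϑ = −N·λ_min/(λ_max−λ_min) = −37·(-sqrt(37)/2 - 1/2)/(18−(-sqrt(37)/2 - 1/2)) = sqrt(37).
= 6.08276253… (decimal).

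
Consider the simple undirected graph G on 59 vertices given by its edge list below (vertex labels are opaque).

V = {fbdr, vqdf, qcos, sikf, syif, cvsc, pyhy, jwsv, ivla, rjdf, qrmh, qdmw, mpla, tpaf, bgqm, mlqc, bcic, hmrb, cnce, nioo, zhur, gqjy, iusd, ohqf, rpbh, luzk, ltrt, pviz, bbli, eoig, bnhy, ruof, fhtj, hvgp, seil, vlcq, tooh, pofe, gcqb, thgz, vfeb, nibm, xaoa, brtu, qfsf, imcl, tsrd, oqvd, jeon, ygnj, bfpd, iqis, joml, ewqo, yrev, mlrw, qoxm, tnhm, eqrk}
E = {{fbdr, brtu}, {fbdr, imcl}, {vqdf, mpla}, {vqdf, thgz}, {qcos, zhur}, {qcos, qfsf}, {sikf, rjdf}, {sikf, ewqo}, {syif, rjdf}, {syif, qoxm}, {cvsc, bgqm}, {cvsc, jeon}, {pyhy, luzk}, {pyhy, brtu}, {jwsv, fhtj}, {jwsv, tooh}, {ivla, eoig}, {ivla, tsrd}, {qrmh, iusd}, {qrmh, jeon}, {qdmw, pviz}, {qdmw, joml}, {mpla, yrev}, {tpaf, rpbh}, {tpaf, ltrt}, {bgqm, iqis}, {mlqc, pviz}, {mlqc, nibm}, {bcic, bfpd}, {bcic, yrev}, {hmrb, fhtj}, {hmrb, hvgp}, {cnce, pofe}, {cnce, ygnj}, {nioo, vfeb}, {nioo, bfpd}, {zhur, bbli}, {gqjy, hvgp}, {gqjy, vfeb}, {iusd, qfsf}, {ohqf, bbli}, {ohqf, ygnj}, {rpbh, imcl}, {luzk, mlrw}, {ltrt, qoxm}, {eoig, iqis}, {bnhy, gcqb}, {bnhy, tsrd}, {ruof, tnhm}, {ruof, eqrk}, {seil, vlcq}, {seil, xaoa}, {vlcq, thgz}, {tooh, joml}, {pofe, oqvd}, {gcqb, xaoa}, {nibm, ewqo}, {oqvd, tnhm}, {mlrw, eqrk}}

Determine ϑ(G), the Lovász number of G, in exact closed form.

Vertex gqjy has 2 neighbors: hvgp, vfeb.
Vertex pyhy has 2 neighbors: luzk, brtu.
deg(jeon) = 2; N(jeon) = {cvsc, qrmh}.
Vertex pviz has 2 neighbors: qdmw, mlqc.
deg(v) = 2 for all v (|V|=59); a single 59-cycle (edge-transitive).
A has 30 distinct eigenvalues ≈ [2.0, 1.98867, 1.954807, 1.898795, 1.82127, 1.723108, 1.605423, 1.469548, 1.317023, 1.149575, 0.969102, 0.777648, 0.577384, 0.370577, 0.159572, -0.053241, -0.265451, -0.474653, -0.678478, -0.874615, -1.060842, -1.235049, -1.395263, -1.539668, -1.666628, -1.774704, -1.862672, -1.929536, -1.974537, -1.997165].
ϑ = −N·λ_min/(λ_max−λ_min) = −59·(-2*cos(pi/59))/(2−(-2*cos(pi/59))) = 59*cos(pi/59)/(cos(pi/59) + 1).
= 29.47908… (decimal).
Check 29 ≤ 59*cos(pi/59)/(cos(pi/59) + 1) ≤ 30: both strict.

59*cos(pi/59)/(cos(pi/59) + 1)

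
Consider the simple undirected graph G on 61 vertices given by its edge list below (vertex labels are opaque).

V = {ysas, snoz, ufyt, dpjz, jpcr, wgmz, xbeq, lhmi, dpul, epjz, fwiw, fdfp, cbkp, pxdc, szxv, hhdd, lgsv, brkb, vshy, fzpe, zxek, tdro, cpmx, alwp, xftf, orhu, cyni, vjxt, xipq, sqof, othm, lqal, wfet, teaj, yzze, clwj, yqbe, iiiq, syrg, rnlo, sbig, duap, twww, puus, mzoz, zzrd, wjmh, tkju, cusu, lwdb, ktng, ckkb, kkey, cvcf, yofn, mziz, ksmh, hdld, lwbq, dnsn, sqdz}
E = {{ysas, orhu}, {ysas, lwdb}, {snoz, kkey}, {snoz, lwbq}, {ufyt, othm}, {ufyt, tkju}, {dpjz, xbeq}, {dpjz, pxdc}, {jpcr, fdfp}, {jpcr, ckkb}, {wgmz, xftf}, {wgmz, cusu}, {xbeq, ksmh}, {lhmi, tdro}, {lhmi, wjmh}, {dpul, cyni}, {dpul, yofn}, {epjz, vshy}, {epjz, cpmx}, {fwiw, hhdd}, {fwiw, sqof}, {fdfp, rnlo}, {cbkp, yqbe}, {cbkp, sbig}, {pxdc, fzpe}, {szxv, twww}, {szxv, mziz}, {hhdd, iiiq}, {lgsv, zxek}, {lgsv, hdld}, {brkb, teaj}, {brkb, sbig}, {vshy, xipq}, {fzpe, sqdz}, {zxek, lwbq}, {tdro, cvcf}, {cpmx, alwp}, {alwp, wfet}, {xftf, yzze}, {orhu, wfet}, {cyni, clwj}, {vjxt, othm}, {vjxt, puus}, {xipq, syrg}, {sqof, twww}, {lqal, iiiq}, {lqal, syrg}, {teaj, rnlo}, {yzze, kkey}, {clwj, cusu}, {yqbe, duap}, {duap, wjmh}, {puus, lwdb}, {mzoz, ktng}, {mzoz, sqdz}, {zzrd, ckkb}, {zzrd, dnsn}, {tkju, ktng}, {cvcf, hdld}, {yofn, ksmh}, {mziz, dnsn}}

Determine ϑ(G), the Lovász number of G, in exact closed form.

deg(zzrd) = 2; N(zzrd) = {ckkb, dnsn}.
N(xftf) = {wgmz, yzze}, |N(xftf)| = 2.
deg(yofn) = 2; N(yofn) = {dpul, ksmh}.
N(alwp) = {cpmx, wfet}, |N(alwp)| = 2.
Regular of degree 2 on 61 vertices: this is C_{61}, the 61-cycle.
Distinct eigenvalues (to 6 d.p.): [2.0, 1.9894, 1.957711, 1.905271, 1.832634, 1.74057, 1.630057, 1.502264, 1.358547, 1.200429, 1.029586, 0.847829, 0.657085, 0.459375, 0.256797, 0.051496, -0.154351, -0.358562, -0.558971, -0.753456, -0.939953, -1.116487, -1.281186, -1.432304, -1.56824, -1.687551, -1.788974, -1.871434, -1.934055, -1.976176, -1.997348].
Lovász (edge-transitive): ϑ = −61·(-2*cos(pi/61))/((2)−(-2*cos(pi/61))) = 61*cos(pi/61)/(cos(pi/61) + 1).
ϑ(G) ≈ 30.4798.
Sandwich: α(G)=30 ≤ ϑ(G)=61*cos(pi/61)/(cos(pi/61) + 1) ≤ χ(Ḡ)=31 (both strict).

61*cos(pi/61)/(cos(pi/61) + 1)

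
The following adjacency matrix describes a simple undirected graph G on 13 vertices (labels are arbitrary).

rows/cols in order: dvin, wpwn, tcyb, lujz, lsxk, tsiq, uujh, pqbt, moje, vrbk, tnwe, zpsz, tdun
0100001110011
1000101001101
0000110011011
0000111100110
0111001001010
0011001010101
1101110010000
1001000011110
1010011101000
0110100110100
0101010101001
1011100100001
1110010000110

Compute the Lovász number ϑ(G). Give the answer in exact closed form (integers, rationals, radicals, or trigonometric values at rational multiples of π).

N(lsxk) = {wpwn, tcyb, lujz, uujh, vrbk, zpsz}, |N(lsxk)| = 6.
N(moje) = {dvin, tcyb, tsiq, uujh, pqbt, vrbk}, |N(moje)| = 6.
N(pqbt) = {dvin, lujz, moje, vrbk, tnwe, zpsz}, |N(pqbt)| = 6.
N(wpwn) = {dvin, lsxk, uujh, vrbk, tnwe, tdun}, |N(wpwn)| = 6.
G on 13 vertices is 6-regular; strongly regular (13,6,2,3).
Distinct eigenvalues (to 3 d.p.): [6.0, 1.303, -2.303].
−13·(-sqrt(13)/2 - 1/2) / ((6)−(-sqrt(13)/2 - 1/2)) = sqrt(13) = ϑ(G).
Numerically 3.60555.

sqrt(13)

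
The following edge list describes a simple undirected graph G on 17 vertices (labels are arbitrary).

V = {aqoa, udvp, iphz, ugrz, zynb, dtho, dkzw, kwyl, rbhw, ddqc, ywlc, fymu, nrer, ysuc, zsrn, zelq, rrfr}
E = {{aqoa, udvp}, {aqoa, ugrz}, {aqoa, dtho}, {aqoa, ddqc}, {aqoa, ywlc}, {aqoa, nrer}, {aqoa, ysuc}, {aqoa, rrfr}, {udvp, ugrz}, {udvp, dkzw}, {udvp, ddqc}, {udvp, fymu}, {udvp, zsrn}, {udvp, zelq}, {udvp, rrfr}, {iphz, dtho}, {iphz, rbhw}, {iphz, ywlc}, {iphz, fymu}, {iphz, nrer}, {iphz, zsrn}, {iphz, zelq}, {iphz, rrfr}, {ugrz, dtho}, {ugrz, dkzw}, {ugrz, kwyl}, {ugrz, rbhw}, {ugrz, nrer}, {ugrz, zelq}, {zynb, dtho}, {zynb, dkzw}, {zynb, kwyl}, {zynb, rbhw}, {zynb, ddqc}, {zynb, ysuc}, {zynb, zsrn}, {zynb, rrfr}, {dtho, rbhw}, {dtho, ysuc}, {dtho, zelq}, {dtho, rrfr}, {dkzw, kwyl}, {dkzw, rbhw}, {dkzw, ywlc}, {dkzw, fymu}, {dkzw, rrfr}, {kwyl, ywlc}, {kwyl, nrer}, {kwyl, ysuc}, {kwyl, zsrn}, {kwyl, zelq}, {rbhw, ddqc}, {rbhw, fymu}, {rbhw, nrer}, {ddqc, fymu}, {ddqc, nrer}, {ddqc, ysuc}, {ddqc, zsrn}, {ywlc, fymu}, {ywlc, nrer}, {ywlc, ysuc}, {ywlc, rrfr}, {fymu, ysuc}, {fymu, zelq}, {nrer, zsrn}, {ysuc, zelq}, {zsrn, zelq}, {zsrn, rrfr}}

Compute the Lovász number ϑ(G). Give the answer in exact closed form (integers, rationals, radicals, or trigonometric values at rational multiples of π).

N(dkzw) = {udvp, ugrz, zynb, kwyl, rbhw, ywlc, fymu, rrfr}, |N(dkzw)| = 8.
Vertex nrer has 8 neighbors: aqoa, iphz, ugrz, kwyl, rbhw, ddqc, ywlc, zsrn.
deg(zynb) = 8; N(zynb) = {dtho, dkzw, kwyl, rbhw, ddqc, ysuc, zsrn, rrfr}.
deg(udvp) = 8; N(udvp) = {aqoa, ugrz, dkzw, ddqc, fymu, zsrn, zelq, rrfr}.
17-vertex 8-regular graph: Paley(17): SR with (k,λ,μ)=(8,3,4).
A has 3 distinct eigenvalues ≈ [8.0, 1.56155, -2.56155].
λ_max=8, λ_min=-sqrt(17)/2 - 1/2; ϑ = −17·λ_min/(λ_max−λ_min) = sqrt(17).
≈ 4.12310563 (to 8 d.p.).

sqrt(17)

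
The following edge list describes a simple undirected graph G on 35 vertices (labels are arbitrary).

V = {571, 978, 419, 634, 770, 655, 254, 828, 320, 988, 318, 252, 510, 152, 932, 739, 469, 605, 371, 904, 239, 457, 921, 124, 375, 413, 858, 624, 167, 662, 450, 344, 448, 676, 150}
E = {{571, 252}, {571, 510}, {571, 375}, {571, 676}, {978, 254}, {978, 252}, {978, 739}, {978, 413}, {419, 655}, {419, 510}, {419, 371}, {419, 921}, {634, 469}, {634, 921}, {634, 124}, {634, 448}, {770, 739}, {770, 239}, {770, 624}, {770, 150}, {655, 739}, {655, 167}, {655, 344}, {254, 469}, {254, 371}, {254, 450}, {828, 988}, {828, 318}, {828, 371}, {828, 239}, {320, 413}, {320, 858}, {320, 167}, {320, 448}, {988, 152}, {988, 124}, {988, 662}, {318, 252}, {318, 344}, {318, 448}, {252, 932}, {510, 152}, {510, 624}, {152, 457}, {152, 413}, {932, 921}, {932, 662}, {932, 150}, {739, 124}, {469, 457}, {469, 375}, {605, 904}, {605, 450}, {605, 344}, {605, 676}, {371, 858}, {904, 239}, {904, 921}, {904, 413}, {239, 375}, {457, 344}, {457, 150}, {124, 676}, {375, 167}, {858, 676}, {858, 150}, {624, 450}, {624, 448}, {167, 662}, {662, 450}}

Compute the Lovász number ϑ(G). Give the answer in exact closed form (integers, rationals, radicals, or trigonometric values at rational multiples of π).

deg(634) = 4; N(634) = {469, 921, 124, 448}.
N(150) = {770, 932, 457, 858}, |N(150)| = 4.
N(371) = {419, 254, 828, 858}, |N(371)| = 4.
N(624) = {770, 510, 450, 448}, |N(624)| = 4.
4-regular, N=35; Kneser-type, 3-subsets of [7].
The 4 distinct eigenvalues: [4.0, 2.0, -1.0, -3.0].
Lovász (edge-transitive): ϑ = −35·(-3)/((4)−(-3)) = 15.
≈ 15.0000 (to 4 d.p.).

15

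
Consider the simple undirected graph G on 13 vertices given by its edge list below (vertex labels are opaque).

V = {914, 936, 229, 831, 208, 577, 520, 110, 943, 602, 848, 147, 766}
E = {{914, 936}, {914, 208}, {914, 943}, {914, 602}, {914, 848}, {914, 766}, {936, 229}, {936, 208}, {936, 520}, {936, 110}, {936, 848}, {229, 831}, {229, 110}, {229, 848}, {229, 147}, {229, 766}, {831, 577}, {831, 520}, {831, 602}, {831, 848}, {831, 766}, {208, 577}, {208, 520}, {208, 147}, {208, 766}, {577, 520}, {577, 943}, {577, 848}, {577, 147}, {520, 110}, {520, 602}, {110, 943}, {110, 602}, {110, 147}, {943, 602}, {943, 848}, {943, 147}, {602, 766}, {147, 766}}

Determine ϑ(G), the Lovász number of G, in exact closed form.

sqrt(13)

N(914) = {936, 208, 943, 602, 848, 766}, |N(914)| = 6.
deg(936) = 6; N(936) = {914, 229, 208, 520, 110, 848}.
Vertex 577 has 6 neighbors: 831, 208, 520, 943, 848, 147.
N(229) = {936, 831, 110, 848, 147, 766}, |N(229)| = 6.
6-regular, N=13; strongly regular (13,6,2,3).
spec(A) ≈ [6.0, 1.30278, -2.30278] (distinct, 5 d.p.).
ϑ = −N·λ_min/(λ_max−λ_min) = −13·(-sqrt(13)/2 - 1/2)/(6−(-sqrt(13)/2 - 1/2)) = sqrt(13).
= 3.6055513… (decimal).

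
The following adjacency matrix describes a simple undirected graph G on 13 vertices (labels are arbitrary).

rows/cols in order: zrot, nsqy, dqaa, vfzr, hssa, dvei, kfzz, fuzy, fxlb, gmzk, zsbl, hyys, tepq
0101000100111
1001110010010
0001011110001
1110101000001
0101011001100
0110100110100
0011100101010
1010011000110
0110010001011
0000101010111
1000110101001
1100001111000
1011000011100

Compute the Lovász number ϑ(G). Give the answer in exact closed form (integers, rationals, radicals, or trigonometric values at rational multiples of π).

N(gmzk) = {hssa, kfzz, fxlb, zsbl, hyys, tepq}, |N(gmzk)| = 6.
N(dvei) = {nsqy, dqaa, hssa, fuzy, fxlb, zsbl}, |N(dvei)| = 6.
deg(dqaa) = 6; N(dqaa) = {vfzr, dvei, kfzz, fuzy, fxlb, tepq}.
deg(fuzy) = 6; N(fuzy) = {zrot, dqaa, dvei, kfzz, zsbl, hyys}.
G on 13 vertices is 6-regular; Paley(13): SR with (k,λ,μ)=(6,2,3).
Distinct eigenvalues (to 3 d.p.): [6.0, 1.303, -2.303].
Lovász (edge-transitive): ϑ = −13·(-sqrt(13)/2 - 1/2)/((6)−(-sqrt(13)/2 - 1/2)) = sqrt(13).
≈ 3.605551275 (to 9 d.p.).

sqrt(13)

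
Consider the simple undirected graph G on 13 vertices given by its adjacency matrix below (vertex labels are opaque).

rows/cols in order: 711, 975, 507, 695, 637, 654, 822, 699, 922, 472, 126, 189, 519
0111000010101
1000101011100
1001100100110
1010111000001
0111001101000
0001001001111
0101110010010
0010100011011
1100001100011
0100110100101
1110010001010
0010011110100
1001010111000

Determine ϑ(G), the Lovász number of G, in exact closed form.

sqrt(13)

deg(711) = 6; N(711) = {975, 507, 695, 922, 126, 519}.
deg(519) = 6; N(519) = {711, 695, 654, 699, 922, 472}.
Vertex 189 has 6 neighbors: 507, 654, 822, 699, 922, 126.
N(637) = {975, 507, 695, 822, 699, 472}, |N(637)| = 6.
6-regular, N=13; strongly regular (13,6,2,3).
The 3 distinct eigenvalues: [6.0, 1.30278, -2.30278].
ϑ = −N·λ_min/(λ_max−λ_min) = −13·(-sqrt(13)/2 - 1/2)/(6−(-sqrt(13)/2 - 1/2)) = sqrt(13).
ϑ(G) ≈ 3.6055513.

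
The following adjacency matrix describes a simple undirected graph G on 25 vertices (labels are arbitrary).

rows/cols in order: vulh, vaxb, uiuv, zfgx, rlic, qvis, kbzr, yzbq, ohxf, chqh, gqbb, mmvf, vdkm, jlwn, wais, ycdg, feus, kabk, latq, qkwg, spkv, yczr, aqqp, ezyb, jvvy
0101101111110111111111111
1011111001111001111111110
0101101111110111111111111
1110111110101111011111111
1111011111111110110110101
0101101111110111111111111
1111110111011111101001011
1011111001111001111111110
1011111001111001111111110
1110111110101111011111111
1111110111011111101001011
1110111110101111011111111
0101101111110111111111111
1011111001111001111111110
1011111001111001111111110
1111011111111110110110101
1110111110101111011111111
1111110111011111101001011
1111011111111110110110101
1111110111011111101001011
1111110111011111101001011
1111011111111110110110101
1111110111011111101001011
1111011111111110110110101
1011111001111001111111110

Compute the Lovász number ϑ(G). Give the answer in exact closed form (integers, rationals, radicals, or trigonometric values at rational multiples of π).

N(wais) = {vulh, uiuv, zfgx, rlic, qvis, kbzr, chqh, gqbb, mmvf, vdkm, ycdg, feus, kabk, latq, qkwg, spkv, yczr, aqqp, ezyb}, |N(wais)| = 19.
Vertex yczr has 20 neighbors: vulh, vaxb, uiuv, zfgx, qvis, kbzr, yzbq, ohxf, chqh, gqbb, mmvf, vdkm, jlwn, wais, feus, kabk, qkwg, spkv, aqqp, jvvy.
Vertex yzbq has 19 neighbors: vulh, uiuv, zfgx, rlic, qvis, kbzr, chqh, gqbb, mmvf, vdkm, ycdg, feus, kabk, latq, qkwg, spkv, yczr, aqqp, ezyb.
N(spkv) = {vulh, vaxb, uiuv, zfgx, rlic, qvis, yzbq, ohxf, chqh, mmvf, vdkm, jlwn, wais, ycdg, feus, latq, yczr, ezyb, jvvy}, |N(spkv)| = 19.
G = K_{6,6,5,4,4}: α = 6 = χ(Ḡ), so ϑ = 6.
≈ 6.000000000 (to 9 d.p.).
6 ≤ 6 ≤ 6: collapsed.

6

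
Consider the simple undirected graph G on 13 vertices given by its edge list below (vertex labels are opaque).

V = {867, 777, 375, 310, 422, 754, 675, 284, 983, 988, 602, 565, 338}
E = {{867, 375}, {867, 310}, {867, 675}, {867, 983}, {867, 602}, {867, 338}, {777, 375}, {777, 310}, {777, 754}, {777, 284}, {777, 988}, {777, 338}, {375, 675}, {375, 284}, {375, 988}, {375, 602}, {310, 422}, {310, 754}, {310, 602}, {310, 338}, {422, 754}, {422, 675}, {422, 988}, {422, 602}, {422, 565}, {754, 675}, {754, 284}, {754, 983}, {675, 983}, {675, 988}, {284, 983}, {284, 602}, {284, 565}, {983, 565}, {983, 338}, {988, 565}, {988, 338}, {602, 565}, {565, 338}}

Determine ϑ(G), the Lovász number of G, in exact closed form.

sqrt(13)

Vertex 988 has 6 neighbors: 777, 375, 422, 675, 565, 338.
N(565) = {422, 284, 983, 988, 602, 338}, |N(565)| = 6.
deg(602) = 6; N(602) = {867, 375, 310, 422, 284, 565}.
deg(675) = 6; N(675) = {867, 375, 422, 754, 983, 988}.
G on 13 vertices is 6-regular; SR(13,6,2,3) — a Paley graph.
The 3 distinct eigenvalues: [6.0, 1.3028, -2.3028].
Lovász (edge-transitive): ϑ = −13·(-sqrt(13)/2 - 1/2)/((6)−(-sqrt(13)/2 - 1/2)) = sqrt(13).
= 3.60555128… (decimal).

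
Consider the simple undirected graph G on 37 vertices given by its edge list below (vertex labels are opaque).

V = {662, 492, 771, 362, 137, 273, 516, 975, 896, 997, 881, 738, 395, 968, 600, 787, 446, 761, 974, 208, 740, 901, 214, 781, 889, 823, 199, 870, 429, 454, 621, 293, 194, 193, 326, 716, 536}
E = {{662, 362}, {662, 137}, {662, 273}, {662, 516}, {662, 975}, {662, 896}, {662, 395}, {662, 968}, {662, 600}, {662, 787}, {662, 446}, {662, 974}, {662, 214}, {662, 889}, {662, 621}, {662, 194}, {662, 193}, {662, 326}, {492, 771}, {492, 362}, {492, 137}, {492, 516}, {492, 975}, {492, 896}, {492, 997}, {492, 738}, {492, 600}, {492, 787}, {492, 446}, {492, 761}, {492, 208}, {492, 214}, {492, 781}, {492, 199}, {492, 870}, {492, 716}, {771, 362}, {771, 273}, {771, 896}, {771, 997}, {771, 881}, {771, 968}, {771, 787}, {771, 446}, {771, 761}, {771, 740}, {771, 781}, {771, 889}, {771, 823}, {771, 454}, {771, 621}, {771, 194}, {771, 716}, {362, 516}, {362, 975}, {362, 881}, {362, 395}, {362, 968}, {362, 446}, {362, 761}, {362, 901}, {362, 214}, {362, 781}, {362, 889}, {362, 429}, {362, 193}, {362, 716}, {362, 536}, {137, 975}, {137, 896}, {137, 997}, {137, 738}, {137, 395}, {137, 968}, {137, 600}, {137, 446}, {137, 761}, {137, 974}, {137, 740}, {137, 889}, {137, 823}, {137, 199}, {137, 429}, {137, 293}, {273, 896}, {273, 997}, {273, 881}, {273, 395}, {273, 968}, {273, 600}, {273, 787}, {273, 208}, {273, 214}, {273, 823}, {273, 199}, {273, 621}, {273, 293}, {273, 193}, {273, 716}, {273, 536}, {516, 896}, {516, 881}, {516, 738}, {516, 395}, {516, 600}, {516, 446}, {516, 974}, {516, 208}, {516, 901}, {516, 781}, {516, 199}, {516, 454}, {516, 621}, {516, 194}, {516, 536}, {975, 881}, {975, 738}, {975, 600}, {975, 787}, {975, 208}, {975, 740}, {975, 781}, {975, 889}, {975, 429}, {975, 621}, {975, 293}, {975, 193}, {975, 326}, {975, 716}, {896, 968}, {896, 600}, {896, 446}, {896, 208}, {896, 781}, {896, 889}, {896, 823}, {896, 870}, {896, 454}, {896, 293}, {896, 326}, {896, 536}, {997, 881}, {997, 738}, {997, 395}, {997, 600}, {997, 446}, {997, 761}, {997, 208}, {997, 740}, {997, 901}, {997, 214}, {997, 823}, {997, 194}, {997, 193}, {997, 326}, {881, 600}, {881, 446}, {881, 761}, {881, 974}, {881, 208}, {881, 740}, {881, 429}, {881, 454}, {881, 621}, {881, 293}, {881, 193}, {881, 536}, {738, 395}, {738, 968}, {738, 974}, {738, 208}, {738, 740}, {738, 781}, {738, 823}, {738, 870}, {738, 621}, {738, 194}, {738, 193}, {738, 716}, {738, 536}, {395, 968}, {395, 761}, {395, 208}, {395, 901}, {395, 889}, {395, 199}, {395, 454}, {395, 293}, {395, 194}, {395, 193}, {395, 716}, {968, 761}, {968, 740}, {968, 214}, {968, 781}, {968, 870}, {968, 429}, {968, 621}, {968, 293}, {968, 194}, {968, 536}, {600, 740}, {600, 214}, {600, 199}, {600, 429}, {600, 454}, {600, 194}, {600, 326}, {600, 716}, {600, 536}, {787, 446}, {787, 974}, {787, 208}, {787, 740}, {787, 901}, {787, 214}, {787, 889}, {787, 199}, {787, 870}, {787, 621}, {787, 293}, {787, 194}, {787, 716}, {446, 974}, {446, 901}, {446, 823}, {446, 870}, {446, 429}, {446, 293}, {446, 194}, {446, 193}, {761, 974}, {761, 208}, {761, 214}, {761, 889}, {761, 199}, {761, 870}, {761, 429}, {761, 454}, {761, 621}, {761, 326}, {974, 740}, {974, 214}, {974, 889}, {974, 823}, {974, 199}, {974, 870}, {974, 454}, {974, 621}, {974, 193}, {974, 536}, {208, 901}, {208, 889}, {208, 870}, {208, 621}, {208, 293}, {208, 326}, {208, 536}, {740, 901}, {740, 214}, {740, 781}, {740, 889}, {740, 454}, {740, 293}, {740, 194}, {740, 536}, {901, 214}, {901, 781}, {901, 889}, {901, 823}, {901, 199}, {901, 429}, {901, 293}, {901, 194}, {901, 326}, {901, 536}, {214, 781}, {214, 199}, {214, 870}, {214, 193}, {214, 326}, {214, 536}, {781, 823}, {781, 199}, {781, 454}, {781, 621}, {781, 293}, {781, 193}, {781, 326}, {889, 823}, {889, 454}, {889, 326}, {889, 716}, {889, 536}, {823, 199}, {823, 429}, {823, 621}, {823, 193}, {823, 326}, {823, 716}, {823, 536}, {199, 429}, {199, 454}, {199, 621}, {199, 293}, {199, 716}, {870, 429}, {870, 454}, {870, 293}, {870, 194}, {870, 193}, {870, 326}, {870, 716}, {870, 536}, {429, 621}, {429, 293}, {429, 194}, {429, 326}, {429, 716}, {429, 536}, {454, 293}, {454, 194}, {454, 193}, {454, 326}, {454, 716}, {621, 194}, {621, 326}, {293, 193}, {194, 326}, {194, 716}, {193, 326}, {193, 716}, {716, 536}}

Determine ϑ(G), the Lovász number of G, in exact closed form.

sqrt(37)

deg(600) = 18; N(600) = {662, 492, 137, 273, 516, 975, 896, 997, 881, 740, 214, 199, 429, 454, 194, 326, 716, 536}.
deg(889) = 18; N(889) = {662, 771, 362, 137, 975, 896, 395, 787, 761, 974, 208, 740, 901, 823, 454, 326, 716, 536}.
deg(362) = 18; N(362) = {662, 492, 771, 516, 975, 881, 395, 968, 446, 761, 901, 214, 781, 889, 429, 193, 716, 536}.
Vertex 454 has 18 neighbors: 771, 516, 896, 881, 395, 600, 761, 974, 740, 781, 889, 199, 870, 293, 194, 193, 326, 716.
Regular of degree 18 on 37 vertices: SR(37,18,8,9) — a Paley graph.
A has 3 distinct eigenvalues ≈ [18.0, 2.541381, -3.541381].
With N=37: ϑ(G) = 37·(-(-sqrt(37)/2 - 1/2))/(18−(-sqrt(37)/2 - 1/2)) = sqrt(37).
ϑ(G) ≈ 6.0828.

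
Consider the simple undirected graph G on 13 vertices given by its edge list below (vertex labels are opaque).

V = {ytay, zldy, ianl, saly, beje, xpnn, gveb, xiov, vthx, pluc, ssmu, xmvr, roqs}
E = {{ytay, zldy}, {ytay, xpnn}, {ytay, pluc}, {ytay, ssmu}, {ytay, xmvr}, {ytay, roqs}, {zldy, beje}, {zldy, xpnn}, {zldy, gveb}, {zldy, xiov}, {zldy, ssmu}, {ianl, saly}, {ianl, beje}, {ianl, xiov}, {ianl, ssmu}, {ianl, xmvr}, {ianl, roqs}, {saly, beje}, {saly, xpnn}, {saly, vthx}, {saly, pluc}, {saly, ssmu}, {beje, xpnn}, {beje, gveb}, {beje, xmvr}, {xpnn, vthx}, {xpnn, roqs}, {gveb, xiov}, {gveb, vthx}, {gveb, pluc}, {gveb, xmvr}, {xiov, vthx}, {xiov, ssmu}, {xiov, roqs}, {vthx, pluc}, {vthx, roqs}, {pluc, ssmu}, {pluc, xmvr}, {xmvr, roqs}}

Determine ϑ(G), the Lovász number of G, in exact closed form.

sqrt(13)

deg(pluc) = 6; N(pluc) = {ytay, saly, gveb, vthx, ssmu, xmvr}.
Vertex zldy has 6 neighbors: ytay, beje, xpnn, gveb, xiov, ssmu.
N(gveb) = {zldy, beje, xiov, vthx, pluc, xmvr}, |N(gveb)| = 6.
Vertex xiov has 6 neighbors: zldy, ianl, gveb, vthx, ssmu, roqs.
Every vertex has degree 6 (N=13); SR(13,6,2,3) — a Paley graph.
Distinct eigenvalues (to 5 d.p.): [6.0, 1.30278, -2.30278].
With N=13: ϑ(G) = 13·(-(-sqrt(13)/2 - 1/2))/(6−(-sqrt(13)/2 - 1/2)) = sqrt(13).
≈ 3.60555128 (to 8 d.p.).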